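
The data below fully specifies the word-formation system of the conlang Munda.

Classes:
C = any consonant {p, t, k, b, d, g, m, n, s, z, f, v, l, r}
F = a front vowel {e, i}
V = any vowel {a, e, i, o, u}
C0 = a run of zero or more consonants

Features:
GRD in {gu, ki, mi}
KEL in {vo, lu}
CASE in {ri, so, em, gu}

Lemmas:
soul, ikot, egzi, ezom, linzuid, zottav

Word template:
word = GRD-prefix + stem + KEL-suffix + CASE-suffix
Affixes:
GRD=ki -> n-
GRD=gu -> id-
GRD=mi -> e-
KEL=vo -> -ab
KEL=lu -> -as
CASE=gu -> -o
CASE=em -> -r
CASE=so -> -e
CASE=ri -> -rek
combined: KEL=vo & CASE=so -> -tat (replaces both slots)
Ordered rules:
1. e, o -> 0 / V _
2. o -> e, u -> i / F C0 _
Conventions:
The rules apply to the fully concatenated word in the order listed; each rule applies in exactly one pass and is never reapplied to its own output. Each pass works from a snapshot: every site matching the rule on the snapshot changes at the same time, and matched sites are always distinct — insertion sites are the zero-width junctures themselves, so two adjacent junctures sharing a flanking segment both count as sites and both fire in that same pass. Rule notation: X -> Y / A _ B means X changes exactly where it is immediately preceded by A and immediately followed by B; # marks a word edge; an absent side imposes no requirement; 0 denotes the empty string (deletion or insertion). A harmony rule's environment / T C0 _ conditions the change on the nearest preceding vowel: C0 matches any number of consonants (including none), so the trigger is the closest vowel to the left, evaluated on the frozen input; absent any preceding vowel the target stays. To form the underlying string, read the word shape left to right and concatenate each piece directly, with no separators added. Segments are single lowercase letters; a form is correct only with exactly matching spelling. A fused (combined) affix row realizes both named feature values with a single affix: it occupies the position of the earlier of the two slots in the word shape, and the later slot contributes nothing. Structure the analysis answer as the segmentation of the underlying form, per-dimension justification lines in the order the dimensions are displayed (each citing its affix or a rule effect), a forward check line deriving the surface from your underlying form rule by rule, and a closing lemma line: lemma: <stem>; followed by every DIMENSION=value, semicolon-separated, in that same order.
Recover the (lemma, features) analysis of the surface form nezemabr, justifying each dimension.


underlying: n-ezom-ab-r
GRD=ki - signalled by the affix n-
KEL=vo - signalled by the affix -ab
CASE=em - signalled by the affix -r
check: nezomabr -> nezomabr -> nezemabr
lemma: ezom; GRD=ki; KEL=vo; CASE=em


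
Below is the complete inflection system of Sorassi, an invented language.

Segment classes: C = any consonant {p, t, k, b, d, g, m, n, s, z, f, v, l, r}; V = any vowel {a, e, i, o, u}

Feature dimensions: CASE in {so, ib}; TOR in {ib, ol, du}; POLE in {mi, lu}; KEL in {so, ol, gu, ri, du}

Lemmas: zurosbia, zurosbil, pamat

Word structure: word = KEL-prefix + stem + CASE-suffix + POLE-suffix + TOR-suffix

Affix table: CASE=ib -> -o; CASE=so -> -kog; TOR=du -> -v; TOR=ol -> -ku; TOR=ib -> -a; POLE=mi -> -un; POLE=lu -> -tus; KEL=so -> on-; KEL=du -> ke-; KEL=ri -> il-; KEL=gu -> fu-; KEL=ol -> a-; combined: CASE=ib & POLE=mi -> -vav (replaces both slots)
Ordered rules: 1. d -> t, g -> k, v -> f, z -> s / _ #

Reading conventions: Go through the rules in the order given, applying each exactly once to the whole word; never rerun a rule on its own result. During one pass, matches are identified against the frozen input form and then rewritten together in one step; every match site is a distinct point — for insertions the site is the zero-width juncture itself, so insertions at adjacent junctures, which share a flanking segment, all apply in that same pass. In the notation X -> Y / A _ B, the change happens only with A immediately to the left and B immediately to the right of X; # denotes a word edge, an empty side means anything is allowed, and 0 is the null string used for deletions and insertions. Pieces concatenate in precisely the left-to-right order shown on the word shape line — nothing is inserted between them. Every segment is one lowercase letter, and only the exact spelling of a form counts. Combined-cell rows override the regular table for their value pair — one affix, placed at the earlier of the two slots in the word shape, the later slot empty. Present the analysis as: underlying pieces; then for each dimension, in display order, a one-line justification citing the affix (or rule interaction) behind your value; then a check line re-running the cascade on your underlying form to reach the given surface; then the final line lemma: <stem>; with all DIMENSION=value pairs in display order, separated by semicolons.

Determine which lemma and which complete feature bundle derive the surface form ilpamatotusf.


underlying: il-pamat-o-tus-v
CASE=ib - signalled by the affix -o
TOR=du - signalled by the affix -v
POLE=lu - signalled by the affix -tus
KEL=ri - signalled by the affix il-
check: ilpamatotusv -> ilpamatotusf
lemma: pamat; CASE=ib; TOR=du; POLE=lu; KEL=ri


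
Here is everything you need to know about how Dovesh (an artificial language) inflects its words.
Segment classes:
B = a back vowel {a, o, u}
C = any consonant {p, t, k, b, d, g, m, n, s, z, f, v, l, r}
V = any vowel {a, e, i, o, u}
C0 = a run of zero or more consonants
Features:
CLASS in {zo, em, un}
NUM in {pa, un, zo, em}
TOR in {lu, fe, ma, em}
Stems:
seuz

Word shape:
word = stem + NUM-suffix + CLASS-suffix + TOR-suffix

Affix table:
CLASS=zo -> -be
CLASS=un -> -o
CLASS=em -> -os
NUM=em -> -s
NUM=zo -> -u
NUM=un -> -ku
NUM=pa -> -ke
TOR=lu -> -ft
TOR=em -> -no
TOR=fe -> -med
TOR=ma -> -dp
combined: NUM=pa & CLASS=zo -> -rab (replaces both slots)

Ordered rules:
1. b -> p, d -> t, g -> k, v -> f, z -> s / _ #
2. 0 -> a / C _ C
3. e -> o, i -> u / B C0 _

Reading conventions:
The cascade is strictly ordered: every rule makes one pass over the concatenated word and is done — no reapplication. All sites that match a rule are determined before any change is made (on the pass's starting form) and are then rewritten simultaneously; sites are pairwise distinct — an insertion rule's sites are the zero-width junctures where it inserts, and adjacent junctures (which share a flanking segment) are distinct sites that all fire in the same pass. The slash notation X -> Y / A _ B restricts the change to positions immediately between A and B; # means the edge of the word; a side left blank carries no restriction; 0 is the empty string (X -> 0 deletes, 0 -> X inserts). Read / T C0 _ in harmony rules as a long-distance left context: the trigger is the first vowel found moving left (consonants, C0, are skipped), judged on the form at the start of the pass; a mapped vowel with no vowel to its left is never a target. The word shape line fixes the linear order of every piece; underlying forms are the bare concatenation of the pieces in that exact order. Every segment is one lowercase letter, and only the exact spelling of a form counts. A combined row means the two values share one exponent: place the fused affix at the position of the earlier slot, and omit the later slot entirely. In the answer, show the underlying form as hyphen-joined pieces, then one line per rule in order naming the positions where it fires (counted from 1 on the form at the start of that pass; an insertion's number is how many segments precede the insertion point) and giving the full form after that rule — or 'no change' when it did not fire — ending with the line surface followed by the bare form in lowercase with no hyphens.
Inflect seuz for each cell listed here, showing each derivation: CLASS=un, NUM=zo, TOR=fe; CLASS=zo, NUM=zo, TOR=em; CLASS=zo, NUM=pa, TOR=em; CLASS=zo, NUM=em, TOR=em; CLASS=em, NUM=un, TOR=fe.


cell CLASS=un, NUM=zo, TOR=fe:
underlying: seuz-u-o-med
1. b -> p, d -> t, g -> k, v -> f, z -> s / _ #: fires at position(s) 9: seuzuomet
2. 0 -> a / C _ C: no change
3. e -> o, i -> u / B C0 _: fires at position(s) 8: seuzuomot
surface: seuzuomot

cell CLASS=zo, NUM=zo, TOR=em:
underlying: seuz-u-be-no
1. b -> p, d -> t, g -> k, v -> f, z -> s / _ #: no change
2. 0 -> a / C _ C: no change
3. e -> o, i -> u / B C0 _: fires at position(s) 7: seuzubono
surface: seuzubono

cell CLASS=zo, NUM=pa, TOR=em:
underlying: seuz-rab-no
1. b -> p, d -> t, g -> k, v -> f, z -> s / _ #: no change
2. 0 -> a / C _ C: inserts after position(s) 4, 7: seuzarabano
3. e -> o, i -> u / B C0 _: no change
surface: seuzarabano

cell CLASS=zo, NUM=em, TOR=em:
underlying: seuz-s-be-no
1. b -> p, d -> t, g -> k, v -> f, z -> s / _ #: no change
2. 0 -> a / C _ C: inserts after position(s) 4, 5: seuzasabeno
3. e -> o, i -> u / B C0 _: fires at position(s) 9: seuzasabono
surface: seuzasabono

cell CLASS=em, NUM=un, TOR=fe:
underlying: seuz-ku-os-med
1. b -> p, d -> t, g -> k, v -> f, z -> s / _ #: fires at position(s) 11: seuzkuosmet
2. 0 -> a / C _ C: inserts after position(s) 4, 8: seuzakuosamet
3. e -> o, i -> u / B C0 _: fires at position(s) 12: seuzakuosamot
surface: seuzakuosamot


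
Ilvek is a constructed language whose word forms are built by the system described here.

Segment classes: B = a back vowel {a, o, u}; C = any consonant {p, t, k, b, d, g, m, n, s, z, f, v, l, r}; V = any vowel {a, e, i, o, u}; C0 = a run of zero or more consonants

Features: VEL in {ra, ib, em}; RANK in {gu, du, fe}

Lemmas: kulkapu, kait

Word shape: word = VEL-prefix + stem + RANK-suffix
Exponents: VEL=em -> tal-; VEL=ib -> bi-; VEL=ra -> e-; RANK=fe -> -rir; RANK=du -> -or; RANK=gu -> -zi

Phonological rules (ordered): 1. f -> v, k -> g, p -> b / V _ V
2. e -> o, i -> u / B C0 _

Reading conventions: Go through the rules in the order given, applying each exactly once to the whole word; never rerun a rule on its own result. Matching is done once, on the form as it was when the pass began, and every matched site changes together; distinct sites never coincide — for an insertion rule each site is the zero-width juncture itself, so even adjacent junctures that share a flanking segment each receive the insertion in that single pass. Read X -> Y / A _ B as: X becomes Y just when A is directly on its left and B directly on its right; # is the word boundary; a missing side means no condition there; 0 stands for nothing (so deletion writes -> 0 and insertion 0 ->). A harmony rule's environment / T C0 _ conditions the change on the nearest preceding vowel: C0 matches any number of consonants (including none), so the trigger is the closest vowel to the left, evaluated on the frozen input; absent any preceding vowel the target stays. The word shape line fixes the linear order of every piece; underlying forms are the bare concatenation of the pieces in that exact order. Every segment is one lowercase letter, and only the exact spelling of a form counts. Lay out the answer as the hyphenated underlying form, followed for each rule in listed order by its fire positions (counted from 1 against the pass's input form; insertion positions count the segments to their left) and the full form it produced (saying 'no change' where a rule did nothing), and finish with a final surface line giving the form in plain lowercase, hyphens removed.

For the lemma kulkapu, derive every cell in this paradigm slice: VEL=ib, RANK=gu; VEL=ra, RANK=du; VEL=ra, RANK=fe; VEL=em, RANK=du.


cell VEL=ib, RANK=gu:
underlying: bi-kulkapu-zi
1. f -> v, k -> g, p -> b / V _ V: fires at position(s) 3, 8: bigulkabuzi
2. e -> o, i -> u / B C0 _: fires at position(s) 11: bigulkabuzu
surface: bigulkabuzu

cell VEL=ra, RANK=du:
underlying: e-kulkapu-or
1. f -> v, k -> g, p -> b / V _ V: fires at position(s) 2, 7: egulkabuor
2. e -> o, i -> u / B C0 _: no change
surface: egulkabuor

cell VEL=ra, RANK=fe:
underlying: e-kulkapu-rir
1. f -> v, k -> g, p -> b / V _ V: fires at position(s) 2, 7: egulkaburir
2. e -> o, i -> u / B C0 _: fires at position(s) 10: egulkaburur
surface: egulkaburur

cell VEL=em, RANK=du:
underlying: tal-kulkapu-or
1. f -> v, k -> g, p -> b / V _ V: fires at position(s) 9: talkulkabuor
2. e -> o, i -> u / B C0 _: no change
surface: talkulkabuor


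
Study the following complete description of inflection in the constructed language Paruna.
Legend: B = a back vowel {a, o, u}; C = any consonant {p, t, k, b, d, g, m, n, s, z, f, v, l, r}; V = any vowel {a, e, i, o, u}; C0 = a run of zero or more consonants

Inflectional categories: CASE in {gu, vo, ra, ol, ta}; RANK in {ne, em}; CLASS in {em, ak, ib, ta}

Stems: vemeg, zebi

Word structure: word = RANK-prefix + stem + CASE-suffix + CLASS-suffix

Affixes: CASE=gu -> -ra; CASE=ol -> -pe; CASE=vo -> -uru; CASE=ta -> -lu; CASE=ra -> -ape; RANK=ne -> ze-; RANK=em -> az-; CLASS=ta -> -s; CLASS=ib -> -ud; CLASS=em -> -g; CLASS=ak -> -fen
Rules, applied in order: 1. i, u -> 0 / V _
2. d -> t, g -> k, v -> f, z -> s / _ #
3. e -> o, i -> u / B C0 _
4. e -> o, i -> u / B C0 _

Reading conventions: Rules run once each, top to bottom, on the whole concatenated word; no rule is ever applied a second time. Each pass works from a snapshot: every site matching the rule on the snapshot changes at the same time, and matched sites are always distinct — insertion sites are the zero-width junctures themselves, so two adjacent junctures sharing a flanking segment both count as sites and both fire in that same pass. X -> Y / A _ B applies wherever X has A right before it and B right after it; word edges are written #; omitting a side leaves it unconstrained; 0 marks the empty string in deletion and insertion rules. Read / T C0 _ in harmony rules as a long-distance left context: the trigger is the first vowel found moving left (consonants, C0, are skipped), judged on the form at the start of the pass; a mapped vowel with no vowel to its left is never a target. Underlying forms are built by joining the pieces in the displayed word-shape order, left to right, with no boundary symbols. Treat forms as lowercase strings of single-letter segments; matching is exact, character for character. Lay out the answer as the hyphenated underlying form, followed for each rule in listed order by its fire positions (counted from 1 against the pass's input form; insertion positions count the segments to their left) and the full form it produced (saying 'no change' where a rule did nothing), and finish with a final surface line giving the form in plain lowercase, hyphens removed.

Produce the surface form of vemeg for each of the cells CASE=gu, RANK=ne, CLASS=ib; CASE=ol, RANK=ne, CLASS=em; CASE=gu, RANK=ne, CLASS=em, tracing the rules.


cell CASE=gu, RANK=ne, CLASS=ib:
underlying: ze-vemeg-ra-ud
1. i, u -> 0 / V _: fires at position(s) 10: zevemegrad
2. d -> t, g -> k, v -> f, z -> s / _ #: fires at position(s) 10: zevemegrat
3. e -> o, i -> u / B C0 _: no change
4. e -> o, i -> u / B C0 _: no change
surface: zevemegrat

cell CASE=ol, RANK=ne, CLASS=em:
underlying: ze-vemeg-pe-g
1. i, u -> 0 / V _: no change
2. d -> t, g -> k, v -> f, z -> s / _ #: fires at position(s) 10: zevemegpek
3. e -> o, i -> u / B C0 _: no change
4. e -> o, i -> u / B C0 _: no change
surface: zevemegpek

cell CASE=gu, RANK=ne, CLASS=em:
underlying: ze-vemeg-ra-g
1. i, u -> 0 / V _: no change
2. d -> t, g -> k, v -> f, z -> s / _ #: fires at position(s) 10: zevemegrak
3. e -> o, i -> u / B C0 _: no change
4. e -> o, i -> u / B C0 _: no change
surface: zevemegrak


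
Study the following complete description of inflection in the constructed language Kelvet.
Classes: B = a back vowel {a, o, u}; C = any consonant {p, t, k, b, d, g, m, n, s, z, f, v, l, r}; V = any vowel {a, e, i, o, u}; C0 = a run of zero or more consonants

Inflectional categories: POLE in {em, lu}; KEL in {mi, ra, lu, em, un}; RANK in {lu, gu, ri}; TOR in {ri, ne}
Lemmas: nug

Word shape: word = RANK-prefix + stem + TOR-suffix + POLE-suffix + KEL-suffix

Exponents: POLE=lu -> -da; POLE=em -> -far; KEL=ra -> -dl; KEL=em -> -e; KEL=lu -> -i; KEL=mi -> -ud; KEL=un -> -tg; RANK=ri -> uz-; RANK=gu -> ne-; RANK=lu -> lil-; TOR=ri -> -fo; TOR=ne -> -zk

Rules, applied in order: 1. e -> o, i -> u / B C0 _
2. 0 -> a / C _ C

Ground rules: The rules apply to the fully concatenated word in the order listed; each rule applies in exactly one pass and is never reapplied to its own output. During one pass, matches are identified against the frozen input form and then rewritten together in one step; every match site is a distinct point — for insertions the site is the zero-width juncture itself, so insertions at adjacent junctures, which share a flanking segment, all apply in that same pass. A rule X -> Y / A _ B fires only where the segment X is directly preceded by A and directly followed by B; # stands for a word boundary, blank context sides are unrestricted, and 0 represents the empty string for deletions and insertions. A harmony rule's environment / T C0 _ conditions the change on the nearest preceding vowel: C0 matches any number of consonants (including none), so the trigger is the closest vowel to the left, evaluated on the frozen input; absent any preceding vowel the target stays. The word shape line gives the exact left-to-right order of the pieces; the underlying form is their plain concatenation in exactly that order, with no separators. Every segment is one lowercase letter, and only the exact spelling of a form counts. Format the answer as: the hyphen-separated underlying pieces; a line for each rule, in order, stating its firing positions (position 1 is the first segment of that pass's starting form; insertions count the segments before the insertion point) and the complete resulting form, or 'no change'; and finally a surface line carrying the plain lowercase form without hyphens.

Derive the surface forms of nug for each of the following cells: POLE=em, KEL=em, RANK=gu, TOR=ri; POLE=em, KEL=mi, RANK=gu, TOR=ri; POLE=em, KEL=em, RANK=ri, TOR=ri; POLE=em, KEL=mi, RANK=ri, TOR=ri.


cell POLE=em, KEL=em, RANK=gu, TOR=ri:
underlying: ne-nug-fo-far-e
1. e -> o, i -> u / B C0 _: fires at position(s) 11: nenugfofaro
2. 0 -> a / C _ C: inserts after position(s) 5: nenugafofaro
surface: nenugafofaro

cell POLE=em, KEL=mi, RANK=gu, TOR=ri:
underlying: ne-nug-fo-far-ud
1. e -> o, i -> u / B C0 _: no change
2. 0 -> a / C _ C: inserts after position(s) 5: nenugafofarud
surface: nenugafofarud

cell POLE=em, KEL=em, RANK=ri, TOR=ri:
underlying: uz-nug-fo-far-e
1. e -> o, i -> u / B C0 _: fires at position(s) 11: uznugfofaro
2. 0 -> a / C _ C: inserts after position(s) 2, 5: uzanugafofaro
surface: uzanugafofaro

cell POLE=em, KEL=mi, RANK=ri, TOR=ri:
underlying: uz-nug-fo-far-ud
1. e -> o, i -> u / B C0 _: no change
2. 0 -> a / C _ C: inserts after position(s) 2, 5: uzanugafofarud
surface: uzanugafofarud


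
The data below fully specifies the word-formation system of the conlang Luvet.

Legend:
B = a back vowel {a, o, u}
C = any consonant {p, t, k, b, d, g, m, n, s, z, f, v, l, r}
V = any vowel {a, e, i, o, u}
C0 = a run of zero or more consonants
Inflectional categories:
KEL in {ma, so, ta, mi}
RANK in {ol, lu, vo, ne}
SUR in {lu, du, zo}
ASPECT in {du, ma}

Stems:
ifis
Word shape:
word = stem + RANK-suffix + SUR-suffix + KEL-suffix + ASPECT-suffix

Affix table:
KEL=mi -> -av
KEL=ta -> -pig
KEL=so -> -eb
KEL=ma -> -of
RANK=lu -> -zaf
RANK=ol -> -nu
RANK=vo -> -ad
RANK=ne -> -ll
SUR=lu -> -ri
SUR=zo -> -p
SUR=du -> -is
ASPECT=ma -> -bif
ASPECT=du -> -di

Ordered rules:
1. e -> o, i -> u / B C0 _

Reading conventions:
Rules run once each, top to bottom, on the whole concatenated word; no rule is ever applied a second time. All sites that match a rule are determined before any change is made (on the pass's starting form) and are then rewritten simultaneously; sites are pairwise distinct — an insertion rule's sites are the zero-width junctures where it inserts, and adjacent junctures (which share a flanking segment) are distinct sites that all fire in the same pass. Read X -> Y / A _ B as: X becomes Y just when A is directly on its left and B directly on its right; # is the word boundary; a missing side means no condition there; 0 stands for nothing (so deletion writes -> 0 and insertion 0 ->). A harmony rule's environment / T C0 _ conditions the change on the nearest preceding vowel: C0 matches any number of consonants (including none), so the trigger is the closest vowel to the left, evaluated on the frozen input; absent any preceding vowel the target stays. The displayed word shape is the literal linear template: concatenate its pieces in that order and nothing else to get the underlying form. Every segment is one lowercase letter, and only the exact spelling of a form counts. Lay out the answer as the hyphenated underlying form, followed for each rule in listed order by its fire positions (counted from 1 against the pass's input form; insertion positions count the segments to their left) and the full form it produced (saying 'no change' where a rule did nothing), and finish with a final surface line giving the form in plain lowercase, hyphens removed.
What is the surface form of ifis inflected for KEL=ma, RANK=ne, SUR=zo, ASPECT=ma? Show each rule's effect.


underlying: ifis-ll-p-of-bif
1. e -> o, i -> u / B C0 _: fires at position(s) 11: ifisllpofbuf
surface: ifisllpofbuf


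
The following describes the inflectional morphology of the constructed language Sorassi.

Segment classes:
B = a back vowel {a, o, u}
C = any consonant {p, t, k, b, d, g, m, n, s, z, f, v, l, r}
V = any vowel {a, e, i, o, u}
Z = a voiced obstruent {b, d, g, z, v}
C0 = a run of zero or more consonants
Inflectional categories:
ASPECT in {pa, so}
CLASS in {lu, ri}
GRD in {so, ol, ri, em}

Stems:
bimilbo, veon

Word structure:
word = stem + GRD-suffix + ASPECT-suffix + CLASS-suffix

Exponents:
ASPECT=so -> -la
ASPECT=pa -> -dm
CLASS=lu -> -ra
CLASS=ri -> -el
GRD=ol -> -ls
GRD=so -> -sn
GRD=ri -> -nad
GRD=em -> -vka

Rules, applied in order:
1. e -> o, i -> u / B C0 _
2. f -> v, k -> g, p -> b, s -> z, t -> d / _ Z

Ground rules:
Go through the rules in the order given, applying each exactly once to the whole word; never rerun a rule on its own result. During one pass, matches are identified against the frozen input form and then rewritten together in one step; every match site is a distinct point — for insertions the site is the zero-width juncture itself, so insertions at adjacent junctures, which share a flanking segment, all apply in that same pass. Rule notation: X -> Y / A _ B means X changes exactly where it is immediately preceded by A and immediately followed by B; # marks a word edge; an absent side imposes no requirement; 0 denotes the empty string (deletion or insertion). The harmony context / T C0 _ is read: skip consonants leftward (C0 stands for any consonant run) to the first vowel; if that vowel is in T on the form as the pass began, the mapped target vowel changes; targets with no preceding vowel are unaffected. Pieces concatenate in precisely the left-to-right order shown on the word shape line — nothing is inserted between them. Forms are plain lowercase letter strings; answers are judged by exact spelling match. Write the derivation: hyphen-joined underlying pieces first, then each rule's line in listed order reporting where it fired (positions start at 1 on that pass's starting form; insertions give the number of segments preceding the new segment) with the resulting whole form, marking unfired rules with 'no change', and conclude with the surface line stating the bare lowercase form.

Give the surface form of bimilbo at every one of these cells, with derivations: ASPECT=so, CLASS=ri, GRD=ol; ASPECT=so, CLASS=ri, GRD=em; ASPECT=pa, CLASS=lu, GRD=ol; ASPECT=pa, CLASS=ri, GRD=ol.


cell ASPECT=so, CLASS=ri, GRD=ol:
underlying: bimilbo-ls-la-el
1. e -> o, i -> u / B C0 _: fires at position(s) 12: bimilbolslaol
2. f -> v, k -> g, p -> b, s -> z, t -> d / _ Z: no change
surface: bimilbolslaol

cell ASPECT=so, CLASS=ri, GRD=em:
underlying: bimilbo-vka-la-el
1. e -> o, i -> u / B C0 _: fires at position(s) 13: bimilbovkalaol
2. f -> v, k -> g, p -> b, s -> z, t -> d / _ Z: no change
surface: bimilbovkalaol

cell ASPECT=pa, CLASS=lu, GRD=ol:
underlying: bimilbo-ls-dm-ra
1. e -> o, i -> u / B C0 _: no change
2. f -> v, k -> g, p -> b, s -> z, t -> d / _ Z: fires at position(s) 9: bimilbolzdmra
surface: bimilbolzdmra

cell ASPECT=pa, CLASS=ri, GRD=ol:
underlying: bimilbo-ls-dm-el
1. e -> o, i -> u / B C0 _: fires at position(s) 12: bimilbolsdmol
2. f -> v, k -> g, p -> b, s -> z, t -> d / _ Z: fires at position(s) 9: bimilbolzdmol
surface: bimilbolzdmol


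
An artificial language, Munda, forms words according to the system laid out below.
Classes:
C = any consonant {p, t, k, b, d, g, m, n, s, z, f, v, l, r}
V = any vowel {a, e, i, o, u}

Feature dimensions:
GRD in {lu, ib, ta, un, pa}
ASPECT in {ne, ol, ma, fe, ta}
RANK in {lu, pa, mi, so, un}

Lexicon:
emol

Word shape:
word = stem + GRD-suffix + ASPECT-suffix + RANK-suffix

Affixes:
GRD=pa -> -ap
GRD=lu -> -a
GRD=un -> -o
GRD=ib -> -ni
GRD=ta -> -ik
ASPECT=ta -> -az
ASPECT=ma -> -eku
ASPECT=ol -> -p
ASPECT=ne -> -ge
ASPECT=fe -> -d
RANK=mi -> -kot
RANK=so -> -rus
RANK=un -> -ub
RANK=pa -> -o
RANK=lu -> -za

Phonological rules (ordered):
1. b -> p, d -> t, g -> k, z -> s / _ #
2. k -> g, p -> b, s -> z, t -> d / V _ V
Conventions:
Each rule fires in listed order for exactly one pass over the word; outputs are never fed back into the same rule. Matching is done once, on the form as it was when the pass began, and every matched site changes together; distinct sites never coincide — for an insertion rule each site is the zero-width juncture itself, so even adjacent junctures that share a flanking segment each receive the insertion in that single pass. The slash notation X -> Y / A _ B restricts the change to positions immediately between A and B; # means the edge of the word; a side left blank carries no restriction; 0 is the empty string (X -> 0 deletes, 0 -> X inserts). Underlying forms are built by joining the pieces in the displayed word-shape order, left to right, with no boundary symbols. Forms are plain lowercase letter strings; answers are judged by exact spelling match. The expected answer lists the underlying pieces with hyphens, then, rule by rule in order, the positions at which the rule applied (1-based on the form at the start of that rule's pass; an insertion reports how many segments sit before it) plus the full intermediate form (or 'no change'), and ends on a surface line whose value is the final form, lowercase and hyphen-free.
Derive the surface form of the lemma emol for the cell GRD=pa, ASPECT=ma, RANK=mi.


underlying: emol-ap-eku-kot
1. b -> p, d -> t, g -> k, z -> s / _ #: no change
2. k -> g, p -> b, s -> z, t -> d / V _ V: fires at position(s) 6, 8, 10: emolabegugot
surface: emolabegugot


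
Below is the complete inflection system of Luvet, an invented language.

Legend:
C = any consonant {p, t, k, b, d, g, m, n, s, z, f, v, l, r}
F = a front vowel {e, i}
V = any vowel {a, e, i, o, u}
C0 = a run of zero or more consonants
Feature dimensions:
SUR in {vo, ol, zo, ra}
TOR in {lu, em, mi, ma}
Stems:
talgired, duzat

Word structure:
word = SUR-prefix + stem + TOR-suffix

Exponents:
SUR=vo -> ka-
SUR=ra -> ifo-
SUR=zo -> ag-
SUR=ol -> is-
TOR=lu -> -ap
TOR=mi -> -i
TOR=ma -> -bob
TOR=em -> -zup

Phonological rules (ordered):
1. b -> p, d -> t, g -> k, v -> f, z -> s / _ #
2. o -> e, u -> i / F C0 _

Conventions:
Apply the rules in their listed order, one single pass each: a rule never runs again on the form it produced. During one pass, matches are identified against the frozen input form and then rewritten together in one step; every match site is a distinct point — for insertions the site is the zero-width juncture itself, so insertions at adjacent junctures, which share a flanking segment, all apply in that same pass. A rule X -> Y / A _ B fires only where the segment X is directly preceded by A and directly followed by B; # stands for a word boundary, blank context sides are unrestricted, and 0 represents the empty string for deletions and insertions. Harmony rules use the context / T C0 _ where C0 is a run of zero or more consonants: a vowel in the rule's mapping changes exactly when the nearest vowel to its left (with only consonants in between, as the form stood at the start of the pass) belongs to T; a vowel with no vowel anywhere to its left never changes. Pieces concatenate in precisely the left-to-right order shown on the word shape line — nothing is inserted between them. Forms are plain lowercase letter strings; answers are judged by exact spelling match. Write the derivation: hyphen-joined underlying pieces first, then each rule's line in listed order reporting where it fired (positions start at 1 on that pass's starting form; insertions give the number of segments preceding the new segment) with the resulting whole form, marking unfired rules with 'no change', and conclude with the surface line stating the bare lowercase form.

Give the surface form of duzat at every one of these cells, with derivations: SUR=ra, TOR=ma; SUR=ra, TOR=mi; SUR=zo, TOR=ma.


cell SUR=ra, TOR=ma:
underlying: ifo-duzat-bob
1. b -> p, d -> t, g -> k, v -> f, z -> s / _ #: fires at position(s) 11: ifoduzatbop
2. o -> e, u -> i / F C0 _: fires at position(s) 3: ifeduzatbop
surface: ifeduzatbop

cell SUR=ra, TOR=mi:
underlying: ifo-duzat-i
1. b -> p, d -> t, g -> k, v -> f, z -> s / _ #: no change
2. o -> e, u -> i / F C0 _: fires at position(s) 3: ifeduzati
surface: ifeduzati

cell SUR=zo, TOR=ma:
underlying: ag-duzat-bob
1. b -> p, d -> t, g -> k, v -> f, z -> s / _ #: fires at position(s) 10: agduzatbop
2. o -> e, u -> i / F C0 _: no change
surface: agduzatbop


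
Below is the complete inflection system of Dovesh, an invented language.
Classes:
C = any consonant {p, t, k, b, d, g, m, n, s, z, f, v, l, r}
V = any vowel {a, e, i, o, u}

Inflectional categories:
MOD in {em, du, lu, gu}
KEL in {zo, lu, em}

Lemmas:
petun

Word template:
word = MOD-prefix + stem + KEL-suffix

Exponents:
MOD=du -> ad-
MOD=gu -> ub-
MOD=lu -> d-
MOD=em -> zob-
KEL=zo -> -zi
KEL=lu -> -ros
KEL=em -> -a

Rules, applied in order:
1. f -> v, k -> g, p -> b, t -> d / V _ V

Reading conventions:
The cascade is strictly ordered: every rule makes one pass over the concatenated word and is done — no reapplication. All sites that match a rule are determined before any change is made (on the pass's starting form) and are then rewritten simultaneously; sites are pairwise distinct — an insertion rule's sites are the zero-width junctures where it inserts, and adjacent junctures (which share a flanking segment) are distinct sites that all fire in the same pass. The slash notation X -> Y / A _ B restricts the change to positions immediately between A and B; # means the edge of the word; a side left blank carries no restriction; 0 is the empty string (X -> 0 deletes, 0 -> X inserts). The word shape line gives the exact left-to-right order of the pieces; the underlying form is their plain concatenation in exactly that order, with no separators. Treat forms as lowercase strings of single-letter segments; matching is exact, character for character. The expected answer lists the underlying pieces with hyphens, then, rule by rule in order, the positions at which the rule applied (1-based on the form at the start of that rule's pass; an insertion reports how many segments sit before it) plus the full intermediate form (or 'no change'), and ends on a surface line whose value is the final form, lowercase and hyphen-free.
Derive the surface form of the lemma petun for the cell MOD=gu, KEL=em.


underlying: ub-petun-a
1. f -> v, k -> g, p -> b, t -> d / V _ V: fires at position(s) 5: ubpeduna
surface: ubpeduna


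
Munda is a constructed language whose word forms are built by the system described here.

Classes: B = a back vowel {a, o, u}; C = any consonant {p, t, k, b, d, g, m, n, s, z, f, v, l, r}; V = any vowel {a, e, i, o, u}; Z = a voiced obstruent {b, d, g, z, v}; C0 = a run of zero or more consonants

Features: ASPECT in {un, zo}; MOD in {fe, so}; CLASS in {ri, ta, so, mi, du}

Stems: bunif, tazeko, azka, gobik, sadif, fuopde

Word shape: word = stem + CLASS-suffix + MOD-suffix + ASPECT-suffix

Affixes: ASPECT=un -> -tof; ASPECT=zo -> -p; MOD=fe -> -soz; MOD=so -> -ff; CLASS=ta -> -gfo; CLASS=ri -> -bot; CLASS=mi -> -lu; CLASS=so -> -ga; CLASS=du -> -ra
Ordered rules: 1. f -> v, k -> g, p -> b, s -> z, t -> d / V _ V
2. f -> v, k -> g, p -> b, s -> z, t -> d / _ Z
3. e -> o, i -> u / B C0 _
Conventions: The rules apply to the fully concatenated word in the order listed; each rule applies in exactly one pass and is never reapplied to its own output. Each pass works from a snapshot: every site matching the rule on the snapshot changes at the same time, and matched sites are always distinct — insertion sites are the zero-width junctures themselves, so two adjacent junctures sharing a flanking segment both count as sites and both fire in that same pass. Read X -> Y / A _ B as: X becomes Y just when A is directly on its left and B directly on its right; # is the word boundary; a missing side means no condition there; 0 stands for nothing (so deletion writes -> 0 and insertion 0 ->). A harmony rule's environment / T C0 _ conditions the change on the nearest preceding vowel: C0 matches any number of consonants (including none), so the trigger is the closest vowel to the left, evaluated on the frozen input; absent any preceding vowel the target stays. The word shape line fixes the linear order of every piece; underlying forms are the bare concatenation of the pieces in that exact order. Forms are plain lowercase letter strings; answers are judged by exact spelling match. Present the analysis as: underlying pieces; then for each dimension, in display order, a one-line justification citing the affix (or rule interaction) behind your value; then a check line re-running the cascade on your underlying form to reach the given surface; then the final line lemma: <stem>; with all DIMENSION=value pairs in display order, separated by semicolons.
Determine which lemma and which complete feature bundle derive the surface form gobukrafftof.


underlying: gobik-ra-ff-tof
ASPECT=un - signalled by the affix -tof
MOD=so - signalled by the affix -ff
CLASS=du - signalled by the affix -ra
check: gobikrafftof -> gobikrafftof -> gobikrafftof -> gobukrafftof
lemma: gobik; ASPECT=un; MOD=so; CLASS=du


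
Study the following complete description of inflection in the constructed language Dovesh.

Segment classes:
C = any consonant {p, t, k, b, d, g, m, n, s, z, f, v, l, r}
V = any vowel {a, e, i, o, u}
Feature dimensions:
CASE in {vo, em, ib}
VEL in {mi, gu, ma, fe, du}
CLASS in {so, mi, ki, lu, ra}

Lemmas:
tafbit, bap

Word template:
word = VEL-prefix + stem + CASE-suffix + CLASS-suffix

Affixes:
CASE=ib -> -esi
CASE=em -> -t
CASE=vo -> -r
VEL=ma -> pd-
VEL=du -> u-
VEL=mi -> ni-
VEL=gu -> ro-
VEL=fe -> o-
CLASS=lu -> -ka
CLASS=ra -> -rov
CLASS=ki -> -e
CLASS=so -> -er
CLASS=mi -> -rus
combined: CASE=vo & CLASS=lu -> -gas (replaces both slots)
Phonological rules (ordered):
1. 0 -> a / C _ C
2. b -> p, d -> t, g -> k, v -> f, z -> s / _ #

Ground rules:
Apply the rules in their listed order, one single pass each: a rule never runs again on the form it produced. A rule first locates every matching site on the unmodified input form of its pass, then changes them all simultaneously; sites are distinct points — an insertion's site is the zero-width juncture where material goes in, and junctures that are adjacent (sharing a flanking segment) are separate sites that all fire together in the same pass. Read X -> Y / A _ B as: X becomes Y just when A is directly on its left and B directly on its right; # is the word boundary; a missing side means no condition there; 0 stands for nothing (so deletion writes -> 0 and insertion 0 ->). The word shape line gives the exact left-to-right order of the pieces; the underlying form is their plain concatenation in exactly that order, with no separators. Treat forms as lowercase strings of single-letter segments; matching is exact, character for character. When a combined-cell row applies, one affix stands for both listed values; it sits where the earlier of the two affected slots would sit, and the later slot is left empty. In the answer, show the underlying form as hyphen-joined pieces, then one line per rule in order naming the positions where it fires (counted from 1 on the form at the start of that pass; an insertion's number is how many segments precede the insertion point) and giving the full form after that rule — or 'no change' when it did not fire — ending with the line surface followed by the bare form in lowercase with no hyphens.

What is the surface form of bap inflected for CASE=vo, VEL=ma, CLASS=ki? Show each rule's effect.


underlying: pd-bap-r-e
1. 0 -> a / C _ C: inserts after position(s) 1, 2, 5: padabapare
2. b -> p, d -> t, g -> k, v -> f, z -> s / _ #: no change
surface: padabapare


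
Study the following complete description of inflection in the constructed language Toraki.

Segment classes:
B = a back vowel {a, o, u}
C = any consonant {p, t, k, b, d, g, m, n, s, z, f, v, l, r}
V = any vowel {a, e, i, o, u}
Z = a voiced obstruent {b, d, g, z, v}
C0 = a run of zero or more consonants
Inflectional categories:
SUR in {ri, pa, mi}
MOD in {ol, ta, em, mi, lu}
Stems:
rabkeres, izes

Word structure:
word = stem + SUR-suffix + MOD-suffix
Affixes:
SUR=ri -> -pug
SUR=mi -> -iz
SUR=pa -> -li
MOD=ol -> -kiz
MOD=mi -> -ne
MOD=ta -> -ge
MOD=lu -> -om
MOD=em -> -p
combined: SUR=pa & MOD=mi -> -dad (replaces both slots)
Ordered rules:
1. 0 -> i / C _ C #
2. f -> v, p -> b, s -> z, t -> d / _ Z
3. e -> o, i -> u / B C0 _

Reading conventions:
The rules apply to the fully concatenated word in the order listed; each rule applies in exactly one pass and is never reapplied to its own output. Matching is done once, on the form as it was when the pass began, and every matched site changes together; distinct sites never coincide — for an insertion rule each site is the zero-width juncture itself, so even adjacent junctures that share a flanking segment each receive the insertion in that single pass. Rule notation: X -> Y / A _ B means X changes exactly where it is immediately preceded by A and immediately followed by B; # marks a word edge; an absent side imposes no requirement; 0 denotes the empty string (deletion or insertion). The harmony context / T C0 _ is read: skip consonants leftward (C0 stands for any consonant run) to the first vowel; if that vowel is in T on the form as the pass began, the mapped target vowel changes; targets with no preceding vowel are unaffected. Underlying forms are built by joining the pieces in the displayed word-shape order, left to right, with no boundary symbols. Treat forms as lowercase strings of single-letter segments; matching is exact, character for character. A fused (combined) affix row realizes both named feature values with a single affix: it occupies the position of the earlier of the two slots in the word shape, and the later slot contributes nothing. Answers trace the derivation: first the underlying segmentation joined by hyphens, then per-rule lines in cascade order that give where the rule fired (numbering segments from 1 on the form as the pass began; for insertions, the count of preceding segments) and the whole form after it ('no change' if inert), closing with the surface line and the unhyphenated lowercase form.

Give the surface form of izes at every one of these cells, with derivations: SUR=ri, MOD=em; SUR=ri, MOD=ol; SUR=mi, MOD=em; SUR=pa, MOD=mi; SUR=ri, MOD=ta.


cell SUR=ri, MOD=em:
underlying: izes-pug-p
1. 0 -> i / C _ C #: inserts after position(s) 7: izespugip
2. f -> v, p -> b, s -> z, t -> d / _ Z: no change
3. e -> o, i -> u / B C0 _: fires at position(s) 8: izespugup
surface: izespugup

cell SUR=ri, MOD=ol:
underlying: izes-pug-kiz
1. 0 -> i / C _ C #: no change
2. f -> v, p -> b, s -> z, t -> d / _ Z: no change
3. e -> o, i -> u / B C0 _: fires at position(s) 9: izespugkuz
surface: izespugkuz

cell SUR=mi, MOD=em:
underlying: izes-iz-p
1. 0 -> i / C _ C #: inserts after position(s) 6: izesizip
2. f -> v, p -> b, s -> z, t -> d / _ Z: no change
3. e -> o, i -> u / B C0 _: no change
surface: izesizip

cell SUR=pa, MOD=mi:
underlying: izes-dad
1. 0 -> i / C _ C #: no change
2. f -> v, p -> b, s -> z, t -> d / _ Z: fires at position(s) 4: izezdad
3. e -> o, i -> u / B C0 _: no change
surface: izezdad

cell SUR=ri, MOD=ta:
underlying: izes-pug-ge
1. 0 -> i / C _ C #: no change
2. f -> v, p -> b, s -> z, t -> d / _ Z: no change
3. e -> o, i -> u / B C0 _: fires at position(s) 9: izespuggo
surface: izespuggo
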